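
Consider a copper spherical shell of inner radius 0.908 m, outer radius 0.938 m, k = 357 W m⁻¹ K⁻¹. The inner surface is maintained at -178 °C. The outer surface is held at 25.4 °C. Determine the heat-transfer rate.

Q = 4πk·ΔT/(1/r₁ − 1/r₂) = 4π × 357 × 203.4 / (1/0.908 − 1/0.938) = 2.59×10^7 W

Q = 25900 kW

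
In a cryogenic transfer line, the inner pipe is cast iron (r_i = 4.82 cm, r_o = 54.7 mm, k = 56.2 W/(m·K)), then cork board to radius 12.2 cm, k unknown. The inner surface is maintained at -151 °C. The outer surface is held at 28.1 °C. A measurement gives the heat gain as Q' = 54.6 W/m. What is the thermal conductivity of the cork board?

ΣR = ΔT/Q' = |-151 − 28.1|/54.6 = 3.280 m·K/W
Known resistances:
  R'_cast iron = ln(0.0547/0.0482)/(2πk) = 0.1265/(2π·56.2) = 3.583×10^-4 m·K/W
R_cork board = ΣR − ΣR_known = 3.280 − 3.583×10^-4 = 3.280 m·K/W
ln(r₂/r₁)/(2πk) = 3.280 ⇒ k = 0.8022/(2π·3.280) = 0.0389 W/m·K

k = 0.0389 W/m·K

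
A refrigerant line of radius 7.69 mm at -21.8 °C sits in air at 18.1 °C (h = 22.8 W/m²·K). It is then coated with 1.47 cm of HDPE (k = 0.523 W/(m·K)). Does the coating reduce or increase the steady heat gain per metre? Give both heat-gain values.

Critical radius for a cylinder: r_cr = k/h = 0.0229 m = 2.29 cm.
Outer radius after coating: r₂ = 0.00769 + 0.0147 = 0.02239 m.
Since r₁ < r_cr and r₂ ≤ r_cr, the coating moves toward the maximum at r_cr — heat gain rises.
Bare: R = 1/(2πr₁h) = 0.9077 m·K/W; Q = 39.9/0.9077 = 44.0 W/m.
Coated: R = R_cond + R_conv = 0.6370 m·K/W; Q = 39.9/0.6370 = 62.6 W/m.

increases: 44.0 → 62.6 W/m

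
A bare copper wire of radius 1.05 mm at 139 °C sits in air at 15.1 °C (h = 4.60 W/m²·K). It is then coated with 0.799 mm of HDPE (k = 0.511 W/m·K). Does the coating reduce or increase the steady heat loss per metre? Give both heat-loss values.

Critical radius for a cylinder: r_cr = k/h = 0.111 m = 11.1 cm.
Outer radius after coating: r₂ = 0.00105 + 7.99×10^-4 = 0.001849 m.
Since r₁ < r_cr and r₂ ≤ r_cr, the coating moves toward the maximum at r_cr — heat loss rises.
Bare: R = 1/(2πr₁h) = 32.95 m·K/W; Q = 123.9/32.95 = 3.76 W/m.
Coated: R = R_cond + R_conv = 18.89 m·K/W; Q = 123.9/18.89 = 6.56 W/m.

increases: 3.76 → 6.56 W/m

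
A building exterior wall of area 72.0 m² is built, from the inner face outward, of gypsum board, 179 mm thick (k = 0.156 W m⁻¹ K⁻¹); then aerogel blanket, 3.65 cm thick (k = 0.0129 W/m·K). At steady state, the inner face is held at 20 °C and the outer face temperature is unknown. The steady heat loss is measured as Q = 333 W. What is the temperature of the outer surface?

T_out = 1.61 °C

Series resistances:
  R_gypsum board = L/(kA) = 0.179/(0.156·72.0) = 0.01594 K/W
  R_aerogel blanket = L/(kA) = 0.0365/(0.0129·72.0) = 0.03930 K/W
ΣR = 0.05523 K/W
ΔT = Q·ΣR = 333 × 0.05523 = 18.39 K
Heat flows outward, so T_out = T_in − ΔT = 20 − 18.39 = 1.61 °C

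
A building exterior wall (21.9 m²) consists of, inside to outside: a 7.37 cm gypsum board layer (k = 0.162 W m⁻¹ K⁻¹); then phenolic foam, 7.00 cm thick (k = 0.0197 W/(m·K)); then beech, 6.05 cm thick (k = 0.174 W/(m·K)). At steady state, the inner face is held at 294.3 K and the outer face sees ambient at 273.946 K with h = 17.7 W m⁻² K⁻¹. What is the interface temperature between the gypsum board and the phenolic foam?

T = 292.2 K

Series thermal resistances, inner to outer:
  R_gypsum board = L/(kA) = 0.0737/(0.162·21.9) = 0.02077 K/W
  R_phenolic foam = L/(kA) = 0.0700/(0.0197·21.9) = 0.1623 K/W
  R_beech = L/(kA) = 0.0605/(0.174·21.9) = 0.01588 K/W
  R_conv,out = 1/(hA) = 1/(17.7·21.9) = 0.002580 K/W
ΣR = 0.02077 + 0.1623 + 0.01588 + 0.002580 = 0.2015 K/W
Q = ΔT/ΣR = (294.3 K − 273.946 K)/0.2015 = 101.0 W
From the inner boundary to the gypsum board/phenolic foam interface, ΣR_partial = 0.02077 K/W.
T_interface = T_in − Q·ΣR_partial = 294.3 K − (101.0)(0.02077) = 292.2 K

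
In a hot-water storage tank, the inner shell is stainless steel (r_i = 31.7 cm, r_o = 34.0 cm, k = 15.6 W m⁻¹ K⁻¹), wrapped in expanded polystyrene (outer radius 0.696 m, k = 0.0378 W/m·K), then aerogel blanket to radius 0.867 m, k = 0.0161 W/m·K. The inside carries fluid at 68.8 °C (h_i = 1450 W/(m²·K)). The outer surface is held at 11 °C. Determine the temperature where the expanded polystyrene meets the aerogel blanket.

Treat each layer as a resistance in series:
  R_conv,in = 1/(4πr²h) = 1/(4π·0.317²·1450) = 5.461×10^-4 K/W
  R_stainless steel = (1/0.317 − 1/0.340)/(4πk) = 0.2134/(4π·15.6) = 0.001089 K/W
  R_expanded polystyrene = (1/0.340 − 1/0.696)/(4πk) = 1.504/(4π·0.0378) = 3.167 K/W
  R_aerogel blanket = (1/0.696 − 1/0.867)/(4πk) = 0.2834/(4π·0.0161) = 1.401 K/W
ΣR = 5.461×10^-4 + 0.001089 + 3.167 + 1.401 = 4.570 K/W
Q = ΔT/ΣR = (68.8 °C − 11 °C)/4.570 = 12.65 W
From the inner boundary to the expanded polystyrene/aerogel blanket interface, ΣR_partial = 3.169 K/W.
T_interface = T_in − Q·ΣR_partial = 68.8 °C − (12.65)(3.169) = 28.7 °C

T = 28.7 °C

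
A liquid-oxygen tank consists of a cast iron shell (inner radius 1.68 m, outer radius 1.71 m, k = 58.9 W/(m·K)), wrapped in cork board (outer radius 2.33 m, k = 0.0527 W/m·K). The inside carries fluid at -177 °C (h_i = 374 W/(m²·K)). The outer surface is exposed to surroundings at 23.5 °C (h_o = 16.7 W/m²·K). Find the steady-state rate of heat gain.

Series thermal resistances, inner to outer:
  R_conv,in = 1/(4πr²h) = 1/(4π·1.68²·374) = 7.539×10^-5 K/W
  R_cast iron = (1/1.68 − 1/1.71)/(4πk) = 0.01044/(4π·58.9) = 1.411×10^-5 K/W
  R_cork board = (1/1.71 − 1/2.33)/(4πk) = 0.1556/(4π·0.0527) = 0.2350 K/W
  R_conv,out = 1/(4πr²h) = 1/(4π·2.33²·16.7) = 8.777×10^-4 K/W
ΣR = 7.539×10^-5 + 1.411×10^-5 + 0.2350 + 8.777×10^-4 = 0.2360 K/W
Q = ΔT/ΣR = (-177 °C − 23.5 °C)/0.2360 = -850 W
(Negative Q ⇒ heat flows inward; heat gain = 850 W.)

Q = 850 W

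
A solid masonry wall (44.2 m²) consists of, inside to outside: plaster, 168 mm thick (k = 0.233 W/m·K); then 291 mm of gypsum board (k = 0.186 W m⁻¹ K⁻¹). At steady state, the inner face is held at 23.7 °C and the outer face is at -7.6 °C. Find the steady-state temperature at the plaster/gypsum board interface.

T = 13.8 °C

Treat each layer as a resistance in series:
  R_plaster = L/(kA) = 0.168/(0.233·44.2) = 0.01631 K/W
  R_gypsum board = L/(kA) = 0.291/(0.186·44.2) = 0.03540 K/W
ΣR = 0.01631 + 0.03540 = 0.05171 K/W
Q = ΔT/ΣR = (23.7 °C − -7.6 °C)/0.05171 = 605.3 W
From the inner boundary to the plaster/gypsum board interface, ΣR_partial = 0.01631 K/W.
T_interface = T_in − Q·ΣR_partial = 23.7 °C − (605.3)(0.01631) = 13.8 °C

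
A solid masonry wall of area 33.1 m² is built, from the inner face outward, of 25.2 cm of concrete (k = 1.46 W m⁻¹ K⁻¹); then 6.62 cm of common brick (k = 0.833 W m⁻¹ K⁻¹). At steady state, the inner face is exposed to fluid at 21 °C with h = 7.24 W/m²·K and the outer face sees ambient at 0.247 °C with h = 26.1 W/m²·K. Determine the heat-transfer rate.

Q = 1600 W

Treat each layer as a resistance in series:
  R_conv,in = 1/(hA) = 1/(7.24·33.1) = 0.004173 K/W
  R_concrete = L/(kA) = 0.252/(1.46·33.1) = 0.005215 K/W
  R_common brick = L/(kA) = 0.0662/(0.833·33.1) = 0.002401 K/W
  R_conv,out = 1/(hA) = 1/(26.1·33.1) = 0.001158 K/W
ΣR = 0.004173 + 0.005215 + 0.002401 + 0.001158 = 0.01295 K/W
Q = ΔT/ΣR = (21 °C − 0.247 °C)/0.01295 = 1600 W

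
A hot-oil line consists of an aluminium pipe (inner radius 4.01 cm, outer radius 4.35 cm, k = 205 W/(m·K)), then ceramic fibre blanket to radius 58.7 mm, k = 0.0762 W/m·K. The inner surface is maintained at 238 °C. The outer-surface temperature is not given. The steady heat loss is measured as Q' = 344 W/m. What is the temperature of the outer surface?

Sum the resistances:
  R'_aluminium = ln(0.0435/0.0401)/(2πk) = 0.08138/(2π·205) = 6.318×10^-5 m·K/W
  R'_ceramic fibre blanket = ln(0.0587/0.0435)/(2πk) = 0.2997/(2π·0.0762) = 0.6259 m·K/W
ΣR = 0.6260 m·K/W
ΔT = Q'·ΣR = 344 × 0.6260 = 215.3 K
Heat flows outward, so T_out = T_in − ΔT = 238 − 215.3 = 22.7 °C

T_out = 22.7 °C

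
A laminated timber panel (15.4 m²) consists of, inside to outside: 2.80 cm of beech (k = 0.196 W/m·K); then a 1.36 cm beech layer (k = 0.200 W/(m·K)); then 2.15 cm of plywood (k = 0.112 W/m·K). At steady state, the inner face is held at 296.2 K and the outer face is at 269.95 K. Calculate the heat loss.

Resistance network (inner→outer):
  R_beech = L/(kA) = 0.0280/(0.196·15.4) = 0.009276 K/W
  R_beech = L/(kA) = 0.0136/(0.200·15.4) = 0.004416 K/W
  R_plywood = L/(kA) = 0.0215/(0.112·15.4) = 0.01247 K/W
ΣR = 0.009276 + 0.004416 + 0.01247 = 0.02616 K/W
Q = ΔT/ΣR = (296.2 K − 269.95 K)/0.02616 = 1000 W

Q = 1000 W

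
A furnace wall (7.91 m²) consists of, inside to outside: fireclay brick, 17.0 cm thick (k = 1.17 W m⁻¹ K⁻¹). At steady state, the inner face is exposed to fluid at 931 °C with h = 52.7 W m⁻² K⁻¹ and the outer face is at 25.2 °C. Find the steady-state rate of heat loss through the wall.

Resistance network (inner→outer):
  R_conv,in = 1/(hA) = 1/(52.7·7.91) = 0.002399 K/W
  R_fireclay brick = L/(kA) = 0.170/(1.17·7.91) = 0.01837 K/W
ΣR = 0.002399 + 0.01837 = 0.02077 K/W
Q = ΔT/ΣR = (931 °C − 25.2 °C)/0.02077 = 43600 W

Q = 43600 W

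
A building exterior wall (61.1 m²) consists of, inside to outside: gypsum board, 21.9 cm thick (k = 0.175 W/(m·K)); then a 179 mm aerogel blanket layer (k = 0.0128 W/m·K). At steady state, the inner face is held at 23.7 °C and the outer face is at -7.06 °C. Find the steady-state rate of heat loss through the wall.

Series thermal resistances, inner to outer:
  R_gypsum board = L/(kA) = 0.219/(0.175·61.1) = 0.02048 K/W
  R_aerogel blanket = L/(kA) = 0.179/(0.0128·61.1) = 0.2289 K/W
ΣR = 0.02048 + 0.2289 = 0.2494 K/W
Q = ΔT/ΣR = (23.7 °C − -7.06 °C)/0.2494 = 123 W

Q = 123 W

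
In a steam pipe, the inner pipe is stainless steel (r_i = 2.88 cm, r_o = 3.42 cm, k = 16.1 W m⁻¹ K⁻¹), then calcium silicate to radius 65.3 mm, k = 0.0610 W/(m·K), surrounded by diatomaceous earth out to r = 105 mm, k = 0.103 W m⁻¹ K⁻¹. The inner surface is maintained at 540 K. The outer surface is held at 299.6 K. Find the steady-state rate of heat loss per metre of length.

Q' = 99.2 W/m

Series thermal resistances, inner to outer:
  R'_stainless steel = ln(0.0342/0.0288)/(2πk) = 0.1719/(2π·16.1) = 0.001699 m·K/W
  R'_calcium silicate = ln(0.0653/0.0342)/(2πk) = 0.6468/(2π·0.0610) = 1.687 m·K/W
  R'_diatomaceous earth = ln(0.105/0.0653)/(2πk) = 0.4750/(2π·0.103) = 0.7339 m·K/W
ΣR = 0.001699 + 1.687 + 0.7339 = 2.423 m·K/W
Q' = ΔT/ΣR = (540 K − 299.6 K)/2.423 = 99.2 W/m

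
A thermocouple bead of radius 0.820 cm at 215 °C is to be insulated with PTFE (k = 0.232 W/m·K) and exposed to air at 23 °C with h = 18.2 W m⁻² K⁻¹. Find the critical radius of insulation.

r_cr = 2.55 cm

For a sphere, r_cr = 2k_ins/h = 2·0.232/18.2 = 0.0255 m = 2.55 cm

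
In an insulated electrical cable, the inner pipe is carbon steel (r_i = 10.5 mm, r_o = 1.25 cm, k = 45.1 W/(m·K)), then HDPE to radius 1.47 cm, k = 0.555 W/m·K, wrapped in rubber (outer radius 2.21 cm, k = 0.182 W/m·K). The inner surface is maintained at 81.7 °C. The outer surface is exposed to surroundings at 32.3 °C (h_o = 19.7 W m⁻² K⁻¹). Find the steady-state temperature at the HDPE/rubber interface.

Treat each layer as a resistance in series:
  R'_carbon steel = ln(0.0125/0.0105)/(2πk) = 0.1744/(2π·45.1) = 6.153×10^-4 m·K/W
  R'_HDPE = ln(0.0147/0.0125)/(2πk) = 0.1621/(2π·0.555) = 0.04649 m·K/W
  R'_rubber = ln(0.0221/0.0147)/(2πk) = 0.4077/(2π·0.182) = 0.3566 m·K/W
  R'_conv,out = 1/(2πr h) = 1/(2π·0.0221·19.7) = 0.3656 m·K/W
ΣR = 6.153×10^-4 + 0.04649 + 0.3566 + 0.3656 = 0.7693 m·K/W
Q' = ΔT/ΣR = (81.7 °C − 32.3 °C)/0.7693 = 64.21 W/m
From the inner boundary to the HDPE/rubber interface, ΣR_partial = 0.04711 m·K/W.
T_interface = T_in − Q'·ΣR_partial = 81.7 °C − (64.21)(0.04711) = 78.7 °C

T = 78.7 °C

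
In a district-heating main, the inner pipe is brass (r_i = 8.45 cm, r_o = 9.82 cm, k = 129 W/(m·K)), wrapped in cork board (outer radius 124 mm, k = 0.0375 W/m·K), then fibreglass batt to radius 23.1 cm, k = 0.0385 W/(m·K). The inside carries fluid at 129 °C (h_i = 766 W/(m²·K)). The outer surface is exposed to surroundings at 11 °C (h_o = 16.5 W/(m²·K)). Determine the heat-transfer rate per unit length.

Resistance network (inner→outer):
  R'_conv,in = 1/(2πr h) = 1/(2π·0.0845·766) = 0.002459 m·K/W
  R'_brass = ln(0.0982/0.0845)/(2πk) = 0.1503/(2π·129) = 1.854×10^-4 m·K/W
  R'_cork board = ln(0.124/0.0982)/(2πk) = 0.2333/(2π·0.0375) = 0.9901 m·K/W
  R'_fibreglass batt = ln(0.231/0.124)/(2πk) = 0.6221/(2π·0.0385) = 2.572 m·K/W
  R'_conv,out = 1/(2πr h) = 1/(2π·0.231·16.5) = 0.04176 m·K/W
ΣR = 0.002459 + 1.854×10^-4 + 0.9901 + 2.572 + 0.04176 = 3.607 m·K/W
Q' = ΔT/ΣR = (129 °C − 11 °C)/3.607 = 32.7 W/m

Q' = 32.7 W/m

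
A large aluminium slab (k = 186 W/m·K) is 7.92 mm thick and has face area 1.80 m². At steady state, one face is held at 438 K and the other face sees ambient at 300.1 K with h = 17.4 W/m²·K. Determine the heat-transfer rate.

Q = 4320 W

Series thermal resistances, inner to outer:
  R_aluminium = L/(kA) = 0.00792/(186·1.80) = 2.366×10^-5 K/W
  R_conv,out = 1/(hA) = 1/(17.4·1.80) = 0.03193 K/W
ΣR = 2.366×10^-5 + 0.03193 = 0.03195 K/W
Q = ΔT/ΣR = (438 K − 300.1 K)/0.03195 = 4320 W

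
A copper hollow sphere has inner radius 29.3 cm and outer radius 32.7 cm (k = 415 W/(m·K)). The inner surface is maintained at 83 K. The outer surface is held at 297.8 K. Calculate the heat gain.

Q = 3160 kW

Q = 4πk·ΔT/(1/r₁ − 1/r₂) = 4π × 415 × 214.8 / (1/0.293 − 1/0.327) = 3.16×10^6 W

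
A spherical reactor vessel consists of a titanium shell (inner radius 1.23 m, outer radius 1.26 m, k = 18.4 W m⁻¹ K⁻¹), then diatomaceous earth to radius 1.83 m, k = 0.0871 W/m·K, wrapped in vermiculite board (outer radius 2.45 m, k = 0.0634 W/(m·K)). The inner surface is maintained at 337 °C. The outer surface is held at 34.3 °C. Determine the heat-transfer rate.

Resistance network (inner→outer):
  R_titanium = (1/1.23 − 1/1.26)/(4πk) = 0.01936/(4π·18.4) = 8.372×10^-5 K/W
  R_diatomaceous earth = (1/1.26 − 1/1.83)/(4πk) = 0.2472/(4π·0.0871) = 0.2259 K/W
  R_vermiculite board = (1/1.83 − 1/2.45)/(4πk) = 0.1383/(4π·0.0634) = 0.1736 K/W
ΣR = 8.372×10^-5 + 0.2259 + 0.1736 = 0.3996 K/W
Q = ΔT/ΣR = (337 °C − 34.3 °C)/0.3996 = 758 W

Q = 758 W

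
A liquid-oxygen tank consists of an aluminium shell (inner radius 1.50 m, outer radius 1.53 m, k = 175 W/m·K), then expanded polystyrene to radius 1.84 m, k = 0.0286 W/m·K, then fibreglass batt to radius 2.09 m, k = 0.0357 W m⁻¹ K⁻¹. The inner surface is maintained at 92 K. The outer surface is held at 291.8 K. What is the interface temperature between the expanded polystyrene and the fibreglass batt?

Series thermal resistances, inner to outer:
  R_aluminium = (1/1.50 − 1/1.53)/(4πk) = 0.01307/(4π·175) = 5.944×10^-6 K/W
  R_expanded polystyrene = (1/1.53 − 1/1.84)/(4πk) = 0.1101/(4π·0.0286) = 0.3064 K/W
  R_fibreglass batt = (1/1.84 − 1/2.09)/(4πk) = 0.06501/(4π·0.0357) = 0.1449 K/W
ΣR = 5.944×10^-6 + 0.3064 + 0.1449 = 0.4513 K/W
Q = ΔT/ΣR = (92 K − 291.8 K)/0.4513 = -442.7 W
From the inner boundary to the expanded polystyrene/fibreglass batt interface, ΣR_partial = 0.3064 K/W.
T_interface = T_in − Q·ΣR_partial = 92 K − (-442.7)(0.3064) = 227.6 K

T = 227.6 K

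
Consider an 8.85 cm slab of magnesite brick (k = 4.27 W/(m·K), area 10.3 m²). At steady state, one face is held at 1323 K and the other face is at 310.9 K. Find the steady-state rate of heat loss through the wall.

Q = kA·ΔT/L = 4.27 × 10.3 × |1323 K − 310.9 K| / 0.0885 = 5.03×10^5 W

Q = 5.03×10^5 W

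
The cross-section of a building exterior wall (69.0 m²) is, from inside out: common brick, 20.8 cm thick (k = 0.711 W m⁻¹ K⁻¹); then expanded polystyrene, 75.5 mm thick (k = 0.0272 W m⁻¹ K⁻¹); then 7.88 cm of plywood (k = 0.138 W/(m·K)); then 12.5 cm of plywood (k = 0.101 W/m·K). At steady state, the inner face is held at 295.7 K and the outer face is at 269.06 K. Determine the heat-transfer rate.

Resistance network (inner→outer):
  R_common brick = L/(kA) = 0.208/(0.711·69.0) = 0.004240 K/W
  R_expanded polystyrene = L/(kA) = 0.0755/(0.0272·69.0) = 0.04023 K/W
  R_plywood = L/(kA) = 0.0788/(0.138·69.0) = 0.008276 K/W
  R_plywood = L/(kA) = 0.125/(0.101·69.0) = 0.01794 K/W
ΣR = 0.004240 + 0.04023 + 0.008276 + 0.01794 = 0.07069 K/W
Q = ΔT/ΣR = (295.7 K − 269.06 K)/0.07069 = 377 W

Q = 377 W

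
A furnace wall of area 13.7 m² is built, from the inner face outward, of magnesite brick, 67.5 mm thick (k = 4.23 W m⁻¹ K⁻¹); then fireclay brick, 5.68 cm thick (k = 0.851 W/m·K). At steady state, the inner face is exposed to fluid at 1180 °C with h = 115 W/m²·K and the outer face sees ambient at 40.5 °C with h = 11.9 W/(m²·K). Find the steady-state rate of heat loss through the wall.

Q = 89.0 kW

Resistance network (inner→outer):
  R_conv,in = 1/(hA) = 1/(115·13.7) = 6.347×10^-4 K/W
  R_magnesite brick = L/(kA) = 0.0675/(4.23·13.7) = 0.001165 K/W
  R_fireclay brick = L/(kA) = 0.0568/(0.851·13.7) = 0.004872 K/W
  R_conv,out = 1/(hA) = 1/(11.9·13.7) = 0.006134 K/W
ΣR = 6.347×10^-4 + 0.001165 + 0.004872 + 0.006134 = 0.01281 K/W
Q = ΔT/ΣR = (1180 °C − 40.5 °C)/0.01281 = 89000 W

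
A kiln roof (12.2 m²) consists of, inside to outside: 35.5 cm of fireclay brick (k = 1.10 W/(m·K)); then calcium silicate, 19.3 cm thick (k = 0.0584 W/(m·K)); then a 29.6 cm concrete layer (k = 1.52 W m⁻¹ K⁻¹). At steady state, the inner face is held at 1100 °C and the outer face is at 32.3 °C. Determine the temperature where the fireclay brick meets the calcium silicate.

Resistance network (inner→outer):
  R_fireclay brick = L/(kA) = 0.355/(1.10·12.2) = 0.02645 K/W
  R_calcium silicate = L/(kA) = 0.193/(0.0584·12.2) = 0.2709 K/W
  R_concrete = L/(kA) = 0.296/(1.52·12.2) = 0.01596 K/W
ΣR = 0.02645 + 0.2709 + 0.01596 = 0.3133 K/W
Q = ΔT/ΣR = (1100 °C − 32.3 °C)/0.3133 = 3408 W
From the inner boundary to the fireclay brick/calcium silicate interface, ΣR_partial = 0.02645 K/W.
T_interface = T_in − Q·ΣR_partial = 1100 °C − (3408)(0.02645) = 1010 °C

T = 1010 °C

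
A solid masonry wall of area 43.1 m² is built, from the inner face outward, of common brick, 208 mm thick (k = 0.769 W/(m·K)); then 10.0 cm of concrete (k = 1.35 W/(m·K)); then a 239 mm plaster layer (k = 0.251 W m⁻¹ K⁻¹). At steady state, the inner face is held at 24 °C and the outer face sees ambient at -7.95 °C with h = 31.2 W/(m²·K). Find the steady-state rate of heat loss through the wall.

Resistance network (inner→outer):
  R_common brick = L/(kA) = 0.208/(0.769·43.1) = 0.006276 K/W
  R_concrete = L/(kA) = 0.100/(1.35·43.1) = 0.001719 K/W
  R_plaster = L/(kA) = 0.239/(0.251·43.1) = 0.02209 K/W
  R_conv,out = 1/(hA) = 1/(31.2·43.1) = 7.436×10^-4 K/W
ΣR = 0.006276 + 0.001719 + 0.02209 + 7.436×10^-4 = 0.03083 K/W
Q = ΔT/ΣR = (24 °C − -7.95 °C)/0.03083 = 1040 W

Q = 1040 W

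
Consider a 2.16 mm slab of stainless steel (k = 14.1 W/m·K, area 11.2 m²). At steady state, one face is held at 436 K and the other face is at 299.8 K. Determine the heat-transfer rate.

Q = kA·ΔT/L = 14.1 × 11.2 × |436 K − 299.8 K| / 0.00216 = 9.96×10^6 W

Q = 9.96×10^6 W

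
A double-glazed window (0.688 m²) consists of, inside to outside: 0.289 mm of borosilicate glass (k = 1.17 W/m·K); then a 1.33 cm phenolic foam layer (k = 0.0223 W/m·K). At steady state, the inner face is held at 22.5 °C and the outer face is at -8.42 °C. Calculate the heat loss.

Q = 35.7 W

Series thermal resistances, inner to outer:
  R_borosilicate glass = L/(kA) = 2.89×10^-4/(1.17·0.688) = 3.590×10^-4 K/W
  R_phenolic foam = L/(kA) = 0.0133/(0.0223·0.688) = 0.8669 K/W
ΣR = 3.590×10^-4 + 0.8669 = 0.8673 K/W
Q = ΔT/ΣR = (22.5 °C − -8.42 °C)/0.8673 = 35.7 W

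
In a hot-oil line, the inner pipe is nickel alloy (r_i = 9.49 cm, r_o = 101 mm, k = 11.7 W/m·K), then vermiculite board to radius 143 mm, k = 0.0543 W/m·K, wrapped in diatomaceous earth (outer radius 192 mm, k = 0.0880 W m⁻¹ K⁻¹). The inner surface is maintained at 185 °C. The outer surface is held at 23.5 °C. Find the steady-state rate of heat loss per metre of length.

Q' = 104 W/m

Series thermal resistances, inner to outer:
  R'_nickel alloy = ln(0.101/0.0949)/(2πk) = 0.06230/(2π·11.7) = 8.474×10^-4 m·K/W
  R'_vermiculite board = ln(0.143/0.101)/(2πk) = 0.3477/(2π·0.0543) = 1.019 m·K/W
  R'_diatomaceous earth = ln(0.192/0.143)/(2πk) = 0.2947/(2π·0.0880) = 0.5329 m·K/W
ΣR = 8.474×10^-4 + 1.019 + 0.5329 = 1.553 m·K/W
Q' = ΔT/ΣR = (185 °C − 23.5 °C)/1.553 = 104 W/m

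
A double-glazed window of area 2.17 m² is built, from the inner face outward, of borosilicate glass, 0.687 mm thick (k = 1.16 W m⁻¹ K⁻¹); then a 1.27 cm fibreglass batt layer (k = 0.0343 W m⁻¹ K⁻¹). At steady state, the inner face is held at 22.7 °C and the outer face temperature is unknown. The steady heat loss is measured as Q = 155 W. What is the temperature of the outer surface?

T_out = -3.79 °C

Series resistances:
  R_borosilicate glass = L/(kA) = 6.87×10^-4/(1.16·2.17) = 2.729×10^-4 K/W
  R_fibreglass batt = L/(kA) = 0.0127/(0.0343·2.17) = 0.1706 K/W
ΣR = 0.1709 K/W
ΔT = Q·ΣR = 155 × 0.1709 = 26.49 K
Heat flows outward, so T_out = T_in − ΔT = 22.7 − 26.49 = -3.79 °C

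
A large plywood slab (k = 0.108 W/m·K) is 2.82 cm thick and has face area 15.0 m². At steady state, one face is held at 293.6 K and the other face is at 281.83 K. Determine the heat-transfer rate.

Q = kA·ΔT/L = 0.108 × 15.0 × |293.6 K − 281.83 K| / 0.0282 = 676 W

Q = 676 W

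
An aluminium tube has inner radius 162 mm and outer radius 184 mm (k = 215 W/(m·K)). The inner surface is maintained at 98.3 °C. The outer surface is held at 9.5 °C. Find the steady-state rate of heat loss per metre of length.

Q' = 2πk·ΔT/ln(r₂/r₁) = 2π × 215 × 88.8 / ln(0.184/0.162) = 9.42×10^5 W/m

Q' = 9.42×10^5 W/m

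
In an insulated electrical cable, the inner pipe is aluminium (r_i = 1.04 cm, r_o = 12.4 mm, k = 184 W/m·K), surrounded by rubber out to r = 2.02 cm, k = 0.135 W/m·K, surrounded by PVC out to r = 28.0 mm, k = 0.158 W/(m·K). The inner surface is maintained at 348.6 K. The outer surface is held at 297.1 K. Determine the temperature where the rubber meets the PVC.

T = 315.8 K

Treat each layer as a resistance in series:
  R'_aluminium = ln(0.0124/0.0104)/(2πk) = 0.1759/(2π·184) = 1.521×10^-4 m·K/W
  R'_rubber = ln(0.0202/0.0124)/(2πk) = 0.4880/(2π·0.135) = 0.5753 m·K/W
  R'_PVC = ln(0.0280/0.0202)/(2πk) = 0.3265/(2π·0.158) = 0.3289 m·K/W
ΣR = 1.521×10^-4 + 0.5753 + 0.3289 = 0.9044 m·K/W
Q' = ΔT/ΣR = (348.6 K − 297.1 K)/0.9044 = 56.94 W/m
From the inner boundary to the rubber/PVC interface, ΣR_partial = 0.5755 m·K/W.
T_interface = T_in − Q'·ΣR_partial = 348.6 K − (56.94)(0.5755) = 315.8 K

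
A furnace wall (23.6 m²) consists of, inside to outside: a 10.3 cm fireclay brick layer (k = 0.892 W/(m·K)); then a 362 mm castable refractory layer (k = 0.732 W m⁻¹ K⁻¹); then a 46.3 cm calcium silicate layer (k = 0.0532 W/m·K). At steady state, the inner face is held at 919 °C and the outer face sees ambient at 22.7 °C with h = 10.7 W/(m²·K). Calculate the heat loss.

Treat each layer as a resistance in series:
  R_fireclay brick = L/(kA) = 0.103/(0.892·23.6) = 0.004893 K/W
  R_castable refractory = L/(kA) = 0.362/(0.732·23.6) = 0.02095 K/W
  R_calcium silicate = L/(kA) = 0.463/(0.0532·23.6) = 0.3688 K/W
  R_conv,out = 1/(hA) = 1/(10.7·23.6) = 0.003960 K/W
ΣR = 0.004893 + 0.02095 + 0.3688 + 0.003960 = 0.3986 K/W
Q = ΔT/ΣR = (919 °C − 22.7 °C)/0.3986 = 2250 W

Q = 2250 W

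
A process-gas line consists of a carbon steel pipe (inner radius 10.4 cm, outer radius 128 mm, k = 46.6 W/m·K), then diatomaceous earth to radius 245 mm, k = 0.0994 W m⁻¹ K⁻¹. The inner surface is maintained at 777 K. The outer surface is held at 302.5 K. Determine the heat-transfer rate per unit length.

Q' = 456 W/m

Series thermal resistances, inner to outer:
  R'_carbon steel = ln(0.128/0.104)/(2πk) = 0.2076/(2π·46.6) = 7.092×10^-4 m·K/W
  R'_diatomaceous earth = ln(0.245/0.128)/(2πk) = 0.6492/(2π·0.0994) = 1.040 m·K/W
ΣR = 7.092×10^-4 + 1.040 = 1.041 m·K/W
Q' = ΔT/ΣR = (777 K − 302.5 K)/1.041 = 456 W/m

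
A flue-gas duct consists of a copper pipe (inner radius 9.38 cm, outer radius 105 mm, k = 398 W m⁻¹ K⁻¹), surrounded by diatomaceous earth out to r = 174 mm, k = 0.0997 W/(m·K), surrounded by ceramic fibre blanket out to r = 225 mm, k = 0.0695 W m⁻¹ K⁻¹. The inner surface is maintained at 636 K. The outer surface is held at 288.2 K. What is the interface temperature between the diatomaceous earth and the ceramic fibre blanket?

Series thermal resistances, inner to outer:
  R'_copper = ln(0.105/0.0938)/(2πk) = 0.1128/(2π·398) = 4.511×10^-5 m·K/W
  R'_diatomaceous earth = ln(0.174/0.105)/(2πk) = 0.5051/(2π·0.0997) = 0.8063 m·K/W
  R'_ceramic fibre blanket = ln(0.225/0.174)/(2πk) = 0.2570/(2π·0.0695) = 0.5886 m·K/W
ΣR = 4.511×10^-5 + 0.8063 + 0.5886 = 1.395 m·K/W
Q' = ΔT/ΣR = (636 K − 288.2 K)/1.395 = 249.3 W/m
From the inner boundary to the diatomaceous earth/ceramic fibre blanket interface, ΣR_partial = 0.8063 m·K/W.
T_interface = T_in − Q'·ΣR_partial = 636 K − (249.3)(0.8063) = 435 K

T = 435 K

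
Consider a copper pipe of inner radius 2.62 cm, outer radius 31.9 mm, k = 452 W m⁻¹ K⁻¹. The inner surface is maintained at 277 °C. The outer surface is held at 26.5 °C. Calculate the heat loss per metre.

Q' = 2πk·ΔT/ln(r₂/r₁) = 2π × 452 × 250.5 / ln(0.0319/0.0262) = 3.61×10^6 W/m

Q' = 3610 kW/m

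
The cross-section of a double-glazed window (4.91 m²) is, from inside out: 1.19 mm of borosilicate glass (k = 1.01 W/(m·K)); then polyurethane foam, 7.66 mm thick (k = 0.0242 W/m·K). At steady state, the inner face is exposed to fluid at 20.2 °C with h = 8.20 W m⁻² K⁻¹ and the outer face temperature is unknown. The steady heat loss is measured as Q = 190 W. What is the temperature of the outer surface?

T_out = 3.19 °C

Sum the resistances:
  R_conv,in = 1/(hA) = 1/(8.20·4.91) = 0.02484 K/W
  R_borosilicate glass = L/(kA) = 0.00119/(1.01·4.91) = 2.400×10^-4 K/W
  R_polyurethane foam = L/(kA) = 0.00766/(0.0242·4.91) = 0.06447 K/W
ΣR = 0.08954 K/W
ΔT = Q·ΣR = 190 × 0.08954 = 17.01 K
Heat flows outward, so T_out = T_in − ΔT = 20.2 − 17.01 = 3.19 °C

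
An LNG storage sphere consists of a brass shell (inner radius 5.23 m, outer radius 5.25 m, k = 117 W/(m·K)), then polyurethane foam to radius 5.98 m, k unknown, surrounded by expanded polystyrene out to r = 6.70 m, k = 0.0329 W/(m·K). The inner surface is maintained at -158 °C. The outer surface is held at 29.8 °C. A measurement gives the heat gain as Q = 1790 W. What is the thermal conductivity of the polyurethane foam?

k = 0.0301 W/m·K

ΣR = ΔT/Q = |-158 − 29.8|/1790 = 0.1049 K/W
Known resistances:
  R_brass = (1/5.23 − 1/5.25)/(4πk) = 7.284×10^-4/(4π·117) = 4.954×10^-7 K/W
  R_expanded polystyrene = (1/5.98 − 1/6.70)/(4πk) = 0.01797/(4π·0.0329) = 0.04347 K/W
R_polyurethane foam = ΣR − ΣR_known = 0.1049 − 0.04347 = 0.06143 K/W
(1/r₁−1/r₂)/(4πk) = 0.06143 ⇒ k = 0.02325/(4π·0.06143) = 0.0301 W/m·K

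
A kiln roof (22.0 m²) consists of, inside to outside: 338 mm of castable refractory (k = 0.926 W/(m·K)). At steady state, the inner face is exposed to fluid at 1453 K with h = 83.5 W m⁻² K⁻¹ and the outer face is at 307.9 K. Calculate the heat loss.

Treat each layer as a resistance in series:
  R_conv,in = 1/(hA) = 1/(83.5·22.0) = 5.444×10^-4 K/W
  R_castable refractory = L/(kA) = 0.338/(0.926·22.0) = 0.01659 K/W
ΣR = 5.444×10^-4 + 0.01659 = 0.01713 K/W
Q = ΔT/ΣR = (1453 K − 307.9 K)/0.01713 = 66800 W

Q = 66800 W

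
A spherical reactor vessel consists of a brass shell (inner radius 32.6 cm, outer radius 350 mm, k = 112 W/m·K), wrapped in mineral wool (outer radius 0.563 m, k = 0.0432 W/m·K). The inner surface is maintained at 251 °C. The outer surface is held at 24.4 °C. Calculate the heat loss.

Series thermal resistances, inner to outer:
  R_brass = (1/0.326 − 1/0.350)/(4πk) = 0.2103/(4π·112) = 1.495×10^-4 K/W
  R_mineral wool = (1/0.350 − 1/0.563)/(4πk) = 1.081/(4π·0.0432) = 1.991 K/W
ΣR = 1.495×10^-4 + 1.991 = 1.991 K/W
Q = ΔT/ΣR = (251 °C − 24.4 °C)/1.991 = 114 W

Q = 114 W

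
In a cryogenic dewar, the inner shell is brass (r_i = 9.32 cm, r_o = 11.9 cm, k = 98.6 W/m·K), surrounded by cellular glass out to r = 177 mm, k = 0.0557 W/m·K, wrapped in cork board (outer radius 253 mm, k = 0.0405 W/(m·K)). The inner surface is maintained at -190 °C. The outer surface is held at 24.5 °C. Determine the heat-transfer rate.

Q = 29.5 W

Treat each layer as a resistance in series:
  R_brass = (1/0.0932 − 1/0.119)/(4πk) = 2.326/(4π·98.6) = 0.001877 K/W
  R_cellular glass = (1/0.119 − 1/0.177)/(4πk) = 2.754/(4π·0.0557) = 3.934 K/W
  R_cork board = (1/0.177 − 1/0.253)/(4πk) = 1.697/(4π·0.0405) = 3.335 K/W
ΣR = 0.001877 + 3.934 + 3.335 = 7.271 K/W
Q = ΔT/ΣR = (-190 °C − 24.5 °C)/7.271 = -29.5 W
(Negative Q ⇒ heat flows inward; heat gain = 29.5 W.)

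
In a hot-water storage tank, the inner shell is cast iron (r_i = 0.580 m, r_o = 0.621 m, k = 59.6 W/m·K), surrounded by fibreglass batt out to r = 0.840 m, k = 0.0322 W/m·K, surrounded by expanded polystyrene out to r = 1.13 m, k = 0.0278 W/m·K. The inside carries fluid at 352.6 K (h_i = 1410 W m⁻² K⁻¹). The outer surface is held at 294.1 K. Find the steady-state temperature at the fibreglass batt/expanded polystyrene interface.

T = 320.9 K

Treat each layer as a resistance in series:
  R_conv,in = 1/(4πr²h) = 1/(4π·0.580²·1410) = 1.678×10^-4 K/W
  R_cast iron = (1/0.580 − 1/0.621)/(4πk) = 0.1138/(4π·59.6) = 1.520×10^-4 K/W
  R_fibreglass batt = (1/0.621 − 1/0.840)/(4πk) = 0.4198/(4π·0.0322) = 1.038 K/W
  R_expanded polystyrene = (1/0.840 − 1/1.13)/(4πk) = 0.3055/(4π·0.0278) = 0.8746 K/W
ΣR = 1.678×10^-4 + 1.520×10^-4 + 1.038 + 0.8746 = 1.913 K/W
Q = ΔT/ΣR = (352.6 K − 294.1 K)/1.913 = 30.58 W
From the inner boundary to the fibreglass batt/expanded polystyrene interface, ΣR_partial = 1.038 K/W.
T_interface = T_in − Q·ΣR_partial = 352.6 K − (30.58)(1.038) = 320.9 K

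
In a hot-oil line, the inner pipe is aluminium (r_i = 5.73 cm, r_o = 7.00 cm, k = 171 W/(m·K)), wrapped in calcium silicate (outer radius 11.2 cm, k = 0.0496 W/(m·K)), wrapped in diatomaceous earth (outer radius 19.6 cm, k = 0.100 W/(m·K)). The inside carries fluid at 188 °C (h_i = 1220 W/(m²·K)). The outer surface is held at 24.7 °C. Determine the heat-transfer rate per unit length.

Q' = 68.0 W/m

Resistance network (inner→outer):
  R'_conv,in = 1/(2πr h) = 1/(2π·0.0573·1220) = 0.002277 m·K/W
  R'_aluminium = ln(0.0700/0.0573)/(2πk) = 0.2002/(2π·171) = 1.863×10^-4 m·K/W
  R'_calcium silicate = ln(0.112/0.0700)/(2πk) = 0.4700/(2π·0.0496) = 1.508 m·K/W
  R'_diatomaceous earth = ln(0.196/0.112)/(2πk) = 0.5596/(2π·0.100) = 0.8907 m·K/W
ΣR = 0.002277 + 1.863×10^-4 + 1.508 + 0.8907 = 2.401 m·K/W
Q' = ΔT/ΣR = (188 °C − 24.7 °C)/2.401 = 68.0 W/m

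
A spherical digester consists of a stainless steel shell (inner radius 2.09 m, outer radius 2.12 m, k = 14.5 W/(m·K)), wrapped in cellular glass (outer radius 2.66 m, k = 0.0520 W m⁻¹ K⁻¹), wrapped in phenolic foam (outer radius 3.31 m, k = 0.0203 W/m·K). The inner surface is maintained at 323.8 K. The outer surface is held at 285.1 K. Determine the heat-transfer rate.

Q = 88.8 W

Treat each layer as a resistance in series:
  R_stainless steel = (1/2.09 − 1/2.12)/(4πk) = 0.006771/(4π·14.5) = 3.716×10^-5 K/W
  R_cellular glass = (1/2.12 − 1/2.66)/(4πk) = 0.09576/(4π·0.0520) = 0.1465 K/W
  R_phenolic foam = (1/2.66 − 1/3.31)/(4πk) = 0.07383/(4π·0.0203) = 0.2894 K/W
ΣR = 3.716×10^-5 + 0.1465 + 0.2894 = 0.4359 K/W
Q = ΔT/ΣR = (323.8 K − 285.1 K)/0.4359 = 88.8 W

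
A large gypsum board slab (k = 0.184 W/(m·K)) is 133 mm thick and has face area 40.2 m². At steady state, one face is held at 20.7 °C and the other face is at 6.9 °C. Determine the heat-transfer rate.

Q = kA·ΔT/L = 0.184 × 40.2 × |20.7 °C − 6.9 °C| / 0.133 = 767 W

Q = 767 W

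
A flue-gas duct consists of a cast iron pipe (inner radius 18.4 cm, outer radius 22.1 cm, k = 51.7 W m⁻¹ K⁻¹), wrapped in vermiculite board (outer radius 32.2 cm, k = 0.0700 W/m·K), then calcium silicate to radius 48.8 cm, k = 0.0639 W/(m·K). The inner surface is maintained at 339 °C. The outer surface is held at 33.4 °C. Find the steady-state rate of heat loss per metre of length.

Treat each layer as a resistance in series:
  R'_cast iron = ln(0.221/0.184)/(2πk) = 0.1832/(2π·51.7) = 5.641×10^-4 m·K/W
  R'_vermiculite board = ln(0.322/0.221)/(2πk) = 0.3764/(2π·0.0700) = 0.8558 m·K/W
  R'_calcium silicate = ln(0.488/0.322)/(2πk) = 0.4158/(2π·0.0639) = 1.036 m·K/W
ΣR = 5.641×10^-4 + 0.8558 + 1.036 = 1.892 m·K/W
Q' = ΔT/ΣR = (339 °C − 33.4 °C)/1.892 = 162 W/m

Q' = 162 W/m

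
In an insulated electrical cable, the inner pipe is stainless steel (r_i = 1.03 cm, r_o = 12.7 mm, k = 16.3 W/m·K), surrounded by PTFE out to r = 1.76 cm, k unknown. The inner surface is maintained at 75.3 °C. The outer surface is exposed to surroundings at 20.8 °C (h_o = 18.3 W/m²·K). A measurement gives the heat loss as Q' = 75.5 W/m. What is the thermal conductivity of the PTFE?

ΣR = ΔT/Q' = |75.3 − 20.8|/75.5 = 0.7219 m·K/W
Known resistances:
  R'_stainless steel = ln(0.0127/0.0103)/(2πk) = 0.2095/(2π·16.3) = 0.002045 m·K/W
  R'_conv,out = 1/(2πr h) = 1/(2π·0.0176·18.3) = 0.4941 m·K/W
R_PTFE = ΣR − ΣR_known = 0.7219 − 0.4961 = 0.2258 m·K/W
ln(r₂/r₁)/(2πk) = 0.2258 ⇒ k = 0.3263/(2π·0.2258) = 0.230 W/m·K

k = 0.230 W/m·K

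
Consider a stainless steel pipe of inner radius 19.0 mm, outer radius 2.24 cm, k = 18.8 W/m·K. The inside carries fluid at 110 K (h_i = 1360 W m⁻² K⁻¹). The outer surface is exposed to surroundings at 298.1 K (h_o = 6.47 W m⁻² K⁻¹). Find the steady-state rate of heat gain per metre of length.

Resistance network (inner→outer):
  R'_conv,in = 1/(2πr h) = 1/(2π·0.0190·1360) = 0.006159 m·K/W
  R'_stainless steel = ln(0.0224/0.0190)/(2πk) = 0.1646/(2π·18.8) = 0.001394 m·K/W
  R'_conv,out = 1/(2πr h) = 1/(2π·0.0224·6.47) = 1.098 m·K/W
ΣR = 0.006159 + 0.001394 + 1.098 = 1.106 m·K/W
Q' = ΔT/ΣR = (110 K − 298.1 K)/1.106 = -170 W/m
(Negative Q' ⇒ heat flows inward; heat gain = 170 W/m.)

Q' = 170 W/m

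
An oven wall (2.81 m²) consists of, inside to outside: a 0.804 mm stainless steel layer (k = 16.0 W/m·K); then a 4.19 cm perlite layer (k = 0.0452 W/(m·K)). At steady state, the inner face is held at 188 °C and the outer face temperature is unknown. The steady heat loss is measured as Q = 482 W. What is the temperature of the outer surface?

Series resistances:
  R_stainless steel = L/(kA) = 8.04×10^-4/(16.0·2.81) = 1.788×10^-5 K/W
  R_perlite = L/(kA) = 0.0419/(0.0452·2.81) = 0.3299 K/W
ΣR = 0.3299 K/W
ΔT = Q·ΣR = 482 × 0.3299 = 159.0 K
Heat flows outward, so T_out = T_in − ΔT = 188 − 159.0 = 29.0 °C

T_out = 29.0 °C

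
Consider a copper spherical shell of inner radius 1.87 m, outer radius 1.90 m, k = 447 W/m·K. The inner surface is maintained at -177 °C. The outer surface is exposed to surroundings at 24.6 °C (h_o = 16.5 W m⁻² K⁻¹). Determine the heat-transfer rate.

Q = 1.51×10^5 W

Treat each layer as a resistance in series:
  R_copper = (1/1.87 − 1/1.90)/(4πk) = 0.008444/(4π·447) = 1.503×10^-6 K/W
  R_conv,out = 1/(4πr²h) = 1/(4π·1.90²·16.5) = 0.001336 K/W
ΣR = 1.503×10^-6 + 0.001336 = 0.001338 K/W
Q = ΔT/ΣR = (-177 °C − 24.6 °C)/0.001338 = -1.51×10^5 W
(Negative Q ⇒ heat flows inward; heat gain = 1.51×10^5 W.)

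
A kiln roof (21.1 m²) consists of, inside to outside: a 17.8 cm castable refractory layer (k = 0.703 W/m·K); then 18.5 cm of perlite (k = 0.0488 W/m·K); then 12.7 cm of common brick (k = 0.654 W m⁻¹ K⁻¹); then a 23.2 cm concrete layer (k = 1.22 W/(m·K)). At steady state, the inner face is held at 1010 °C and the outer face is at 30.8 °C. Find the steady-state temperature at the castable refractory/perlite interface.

T = 954 °C

Resistance network (inner→outer):
  R_castable refractory = L/(kA) = 0.178/(0.703·21.1) = 0.01200 K/W
  R_perlite = L/(kA) = 0.185/(0.0488·21.1) = 0.1797 K/W
  R_common brick = L/(kA) = 0.127/(0.654·21.1) = 0.009203 K/W
  R_concrete = L/(kA) = 0.232/(1.22·21.1) = 0.009013 K/W
ΣR = 0.01200 + 0.1797 + 0.009203 + 0.009013 = 0.2099 K/W
Q = ΔT/ΣR = (1010 °C − 30.8 °C)/0.2099 = 4665 W
From the inner boundary to the castable refractory/perlite interface, ΣR_partial = 0.01200 K/W.
T_interface = T_in − Q·ΣR_partial = 1010 °C − (4665)(0.01200) = 954 °C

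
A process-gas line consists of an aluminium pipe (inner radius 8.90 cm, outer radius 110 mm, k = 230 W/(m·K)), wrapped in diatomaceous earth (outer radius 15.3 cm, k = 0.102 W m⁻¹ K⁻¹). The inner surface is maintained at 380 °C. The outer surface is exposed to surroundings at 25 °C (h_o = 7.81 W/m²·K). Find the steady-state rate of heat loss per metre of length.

Q' = 548 W/m

Resistance network (inner→outer):
  R'_aluminium = ln(0.110/0.0890)/(2πk) = 0.2118/(2π·230) = 1.466×10^-4 m·K/W
  R'_diatomaceous earth = ln(0.153/0.110)/(2πk) = 0.3300/(2π·0.102) = 0.5148 m·K/W
  R'_conv,out = 1/(2πr h) = 1/(2π·0.153·7.81) = 0.1332 m·K/W
ΣR = 1.466×10^-4 + 0.5148 + 0.1332 = 0.6481 m·K/W
Q' = ΔT/ΣR = (380 °C − 25 °C)/0.6481 = 548 W/m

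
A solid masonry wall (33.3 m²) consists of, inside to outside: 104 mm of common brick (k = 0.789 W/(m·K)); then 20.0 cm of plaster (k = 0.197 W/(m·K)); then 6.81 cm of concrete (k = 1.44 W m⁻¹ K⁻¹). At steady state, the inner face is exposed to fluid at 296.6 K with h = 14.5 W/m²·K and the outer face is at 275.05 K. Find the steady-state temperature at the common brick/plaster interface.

T = 293.2 K

Treat each layer as a resistance in series:
  R_conv,in = 1/(hA) = 1/(14.5·33.3) = 0.002071 K/W
  R_common brick = L/(kA) = 0.104/(0.789·33.3) = 0.003958 K/W
  R_plaster = L/(kA) = 0.200/(0.197·33.3) = 0.03049 K/W
  R_concrete = L/(kA) = 0.0681/(1.44·33.3) = 0.001420 K/W
ΣR = 0.002071 + 0.003958 + 0.03049 + 0.001420 = 0.03794 K/W
Q = ΔT/ΣR = (296.6 K − 275.05 K)/0.03794 = 568.0 W
From the inner boundary to the common brick/plaster interface, ΣR_partial = 0.006029 K/W.
T_interface = T_in − Q·ΣR_partial = 296.6 K − (568.0)(0.006029) = 293.2 K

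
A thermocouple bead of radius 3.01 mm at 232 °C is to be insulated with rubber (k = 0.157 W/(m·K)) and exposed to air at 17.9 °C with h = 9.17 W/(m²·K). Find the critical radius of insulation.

For a sphere, r_cr = 2k_ins/h = 2·0.157/9.17 = 0.0342 m = 3.42 cm

r_cr = 3.42 cm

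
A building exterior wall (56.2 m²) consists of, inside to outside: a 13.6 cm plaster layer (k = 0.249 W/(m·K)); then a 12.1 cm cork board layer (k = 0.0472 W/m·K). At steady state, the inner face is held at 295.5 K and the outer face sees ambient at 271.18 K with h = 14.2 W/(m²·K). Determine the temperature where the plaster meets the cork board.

T = 291.3 K

Treat each layer as a resistance in series:
  R_plaster = L/(kA) = 0.136/(0.249·56.2) = 0.009719 K/W
  R_cork board = L/(kA) = 0.121/(0.0472·56.2) = 0.04561 K/W
  R_conv,out = 1/(hA) = 1/(14.2·56.2) = 0.001253 K/W
ΣR = 0.009719 + 0.04561 + 0.001253 = 0.05658 K/W
Q = ΔT/ΣR = (295.5 K − 271.18 K)/0.05658 = 429.8 W
From the inner boundary to the plaster/cork board interface, ΣR_partial = 0.009719 K/W.
T_interface = T_in − Q·ΣR_partial = 295.5 K − (429.8)(0.009719) = 291.3 K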